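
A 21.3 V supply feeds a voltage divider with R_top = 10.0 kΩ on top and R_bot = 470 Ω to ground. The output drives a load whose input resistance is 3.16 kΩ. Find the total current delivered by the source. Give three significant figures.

I ≈ 2.05 mA

R_bot‖R_L = 409.1 Ω, so the source sees R_top + R_bot‖R_L = 10410 Ω.
I = 21.3 V / 10410 Ω = 2.05 mA.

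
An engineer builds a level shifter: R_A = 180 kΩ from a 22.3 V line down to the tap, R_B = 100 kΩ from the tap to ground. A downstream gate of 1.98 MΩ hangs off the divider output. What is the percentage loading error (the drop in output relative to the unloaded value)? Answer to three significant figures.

The divider's output (Thévenin) resistance is R_A‖R_B = 64.29 kΩ.
Fractional drop under load = R_th/(R_th + R_L) = 64.29 / (64.29 + 1980) = 0.03145.
So the output falls by 3.14 %.

3.14 %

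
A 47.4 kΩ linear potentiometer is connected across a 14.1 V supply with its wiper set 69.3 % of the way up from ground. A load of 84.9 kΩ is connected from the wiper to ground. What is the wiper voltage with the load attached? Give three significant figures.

The wiper splits the pot into (1−α)R = 14.55 kΩ above and αR = 32.85 kΩ below.
Lower section ‖ load = 23.68 kΩ.
V_wiper = 14.1 × 23.68/(14.55 + 23.68) = 8.73 V.

V ≈ 8.73 V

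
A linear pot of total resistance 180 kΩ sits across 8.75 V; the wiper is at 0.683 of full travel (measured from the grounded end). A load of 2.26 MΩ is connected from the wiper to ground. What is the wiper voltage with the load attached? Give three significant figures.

V ≈ 5.87 V

The wiper splits the pot into (1−α)R = 57.06 kΩ above and αR = 122.9 kΩ below.
Lower section ‖ load = 116.6 kΩ.
V_wiper = 8.75 × 116.6/(57.06 + 116.6) = 5.87 V.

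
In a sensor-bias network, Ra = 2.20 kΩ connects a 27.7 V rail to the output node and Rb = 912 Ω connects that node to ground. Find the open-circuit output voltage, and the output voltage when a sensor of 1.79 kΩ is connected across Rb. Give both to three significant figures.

Unloaded: 8.12 V; loaded: 5.97 V

Open-circuit: V = 27.7 × 912/(2200 + 912) = 8.12 V.
With the load, Rb becomes Rb‖R_L = 604.2 Ω, so V = 27.7 × 604.2/2804 = 5.97 V.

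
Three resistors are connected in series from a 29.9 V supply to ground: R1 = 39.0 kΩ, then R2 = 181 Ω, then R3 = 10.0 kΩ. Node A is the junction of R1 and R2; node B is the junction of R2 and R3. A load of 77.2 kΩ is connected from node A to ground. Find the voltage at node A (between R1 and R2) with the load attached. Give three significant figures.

Below node A the series string R2+R3 = 10180 Ω sits in parallel with the 77200 Ω load: 8995 Ω.
V_A = 29.9 × 8995/(39000 + 8995) = 5.60 V.

V ≈ 5.60 V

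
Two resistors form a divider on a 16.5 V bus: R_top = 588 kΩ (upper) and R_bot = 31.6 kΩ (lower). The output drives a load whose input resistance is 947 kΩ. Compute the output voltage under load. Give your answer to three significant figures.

The load sits in parallel with R_bot: R_bot‖R_L = (31.6 × 947) / (31.6 + 947) = 30.58 kΩ.
V_out = 16.5 × 30.58 / (588 + 30.58) = 16.5 × 30.58/618.6 = 0.816 V.
(Unloaded it would have been 0.842 V.)

V_out ≈ 0.816 V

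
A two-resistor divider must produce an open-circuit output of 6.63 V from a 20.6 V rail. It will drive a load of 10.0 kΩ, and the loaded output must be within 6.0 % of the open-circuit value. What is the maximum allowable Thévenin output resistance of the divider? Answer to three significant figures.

Loading drop = R_th/(R_th + R_L) ≤ 0.0600, so R_th ≤ R_L · ε/(1−ε) = 10.0 kΩ × 0.0600/0.9400 = 638 Ω.

R_th ≤ 638 Ω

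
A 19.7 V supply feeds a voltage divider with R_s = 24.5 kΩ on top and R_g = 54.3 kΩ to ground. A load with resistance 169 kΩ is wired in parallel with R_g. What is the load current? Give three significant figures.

I_L ≈ 0.0730 mA

R_g‖R_L = 41.10 kΩ; V_out = 19.7 × 41.10/65.60 = 12.34 V.
I_L = V_out / R_L = 12.34 / 169 kΩ = 0.0730 mA.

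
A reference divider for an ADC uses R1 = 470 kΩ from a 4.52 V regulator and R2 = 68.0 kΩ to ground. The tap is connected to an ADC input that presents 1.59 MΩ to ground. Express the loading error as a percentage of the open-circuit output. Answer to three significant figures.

3.60 %

The divider's output (Thévenin) resistance is R1‖R2 = 59.41 kΩ.
Fractional drop under load = R_th/(R_th + R_L) = 59.41 / (59.41 + 1590) = 0.03602.
So the output falls by 3.60 %.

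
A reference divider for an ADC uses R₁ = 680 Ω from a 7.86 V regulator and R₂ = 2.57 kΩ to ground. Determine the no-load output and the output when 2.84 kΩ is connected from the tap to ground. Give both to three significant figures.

Open-circuit: V = 7.86 × 2570/(680 + 2570) = 6.22 V.
With the load, R₂ becomes R₂‖R_L = 1349 Ω, so V = 7.86 × 1349/2029 = 5.23 V.

Unloaded: 6.22 V; loaded: 5.23 V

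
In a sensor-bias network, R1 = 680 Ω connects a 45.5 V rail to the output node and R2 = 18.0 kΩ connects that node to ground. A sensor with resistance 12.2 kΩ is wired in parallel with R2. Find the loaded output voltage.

The load sits in parallel with R2: R2‖R_L = (18000 × 12200) / (18000 + 12200) = 7272 Ω.
V_out = 45.5 × 7272 / (680 + 7272) = 45.5 × 7272/7952 = 41.6 V.

V_out ≈ 41.6 V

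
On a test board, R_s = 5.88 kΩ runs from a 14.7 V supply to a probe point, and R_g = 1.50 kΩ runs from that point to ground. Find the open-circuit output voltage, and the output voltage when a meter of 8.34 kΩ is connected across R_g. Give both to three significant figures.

Open-circuit: V = 14.7 × 1.50/(5.88 + 1.50) = 2.99 V.
With the load, R_g becomes R_g‖R_L = 1.271 kΩ, so V = 14.7 × 1.271/7.151 = 2.61 V.

Unloaded: 2.99 V; loaded: 2.61 V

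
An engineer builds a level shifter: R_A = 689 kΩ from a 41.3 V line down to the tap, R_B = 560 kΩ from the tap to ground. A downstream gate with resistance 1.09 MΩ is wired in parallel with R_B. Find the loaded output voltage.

The load sits in parallel with R_B: R_B‖R_L = (560 × 1090) / (560 + 1090) = 369.9 kΩ.
V_out = 41.3 × 369.9 / (689 + 369.9) = 41.3 × 369.9/1059 = 14.4 V.

V_out ≈ 14.4 V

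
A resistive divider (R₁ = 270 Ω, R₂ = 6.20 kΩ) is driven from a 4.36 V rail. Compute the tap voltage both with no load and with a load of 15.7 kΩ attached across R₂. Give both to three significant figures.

Unloaded: 4.18 V; loaded: 4.11 V

Open-circuit: V = 4.36 × 6200/(270 + 6200) = 4.18 V.
With the load, R₂ becomes R₂‖R_L = 4445 Ω, so V = 4.36 × 4445/4715 = 4.11 V.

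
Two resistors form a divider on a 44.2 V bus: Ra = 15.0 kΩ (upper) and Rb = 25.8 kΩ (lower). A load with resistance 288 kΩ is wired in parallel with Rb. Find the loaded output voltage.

V_out ≈ 27.1 V

The load sits in parallel with Rb: Rb‖R_L = (25.8 × 288) / (25.8 + 288) = 23.68 kΩ.
V_out = 44.2 × 23.68 / (15.0 + 23.68) = 44.2 × 23.68/38.68 = 27.1 V.
(Unloaded it would have been 27.9 V.)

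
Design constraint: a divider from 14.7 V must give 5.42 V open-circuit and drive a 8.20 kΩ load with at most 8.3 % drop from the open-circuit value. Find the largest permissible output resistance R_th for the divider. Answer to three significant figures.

Loading drop = R_th/(R_th + R_L) ≤ 0.0830, so R_th ≤ R_L · ε/(1−ε) = 8.20 kΩ × 0.0830/0.9170 = 742 Ω.

R_th ≤ 742 Ω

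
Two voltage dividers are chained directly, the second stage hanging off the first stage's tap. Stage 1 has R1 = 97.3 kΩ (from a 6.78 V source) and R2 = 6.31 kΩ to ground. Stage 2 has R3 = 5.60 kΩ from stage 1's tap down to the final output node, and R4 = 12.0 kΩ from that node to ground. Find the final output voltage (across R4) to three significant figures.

Stage 2 presents R3+R4 = 17.60 kΩ as a load on stage 1's tap.
Stage 1's lower leg becomes R2‖(R3+R4) = 4.645 kΩ, so V_mid = 6.78 × 4.645/101.9 = 0.3089 V.
Stage 2 is itself unloaded: V_out = V_mid × R4/(R3+R4) = 0.3089 × 12.0/17.60 = 0.211 V.

V_out ≈ 0.211 V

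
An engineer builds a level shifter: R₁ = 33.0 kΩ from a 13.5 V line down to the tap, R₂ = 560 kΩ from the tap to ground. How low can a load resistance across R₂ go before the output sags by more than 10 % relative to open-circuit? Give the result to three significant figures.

Output resistance R_th = R₁‖R₂ = (33.0 × 560)/593.0 = 31.16 kΩ.
The fractional drop is R_th/(R_th + R_L); requiring this ≤ 0.100 gives R_L ≥ R_th(1/0.100 − 1) = 31.16 × 9.000 = 280 kΩ.

R_L(min) ≈ 280 kΩ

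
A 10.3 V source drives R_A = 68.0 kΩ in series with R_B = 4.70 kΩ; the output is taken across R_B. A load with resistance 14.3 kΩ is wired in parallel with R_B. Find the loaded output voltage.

V_out ≈ 0.509 V

The load sits in parallel with R_B: R_B‖R_L = (4.70 × 14.3) / (4.70 + 14.3) = 3.537 kΩ.
V_out = 10.3 × 3.537 / (68.0 + 3.537) = 10.3 × 3.537/71.54 = 0.509 V.
(Unloaded it would have been 0.666 V.)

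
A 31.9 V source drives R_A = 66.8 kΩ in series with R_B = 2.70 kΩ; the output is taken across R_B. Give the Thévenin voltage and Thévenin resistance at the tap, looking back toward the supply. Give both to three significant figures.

V_th = 1.24 V, R_th = 2.60 kΩ

V_th is the open-circuit tap voltage: 31.9 × 2.70/(66.8 + 2.70) = 1.24 V.
With the supply zeroed, R_A and R_B appear in parallel from the tap: R_th = R_A‖R_B = (66.8 × 2.70)/69.50 = 2.60 kΩ.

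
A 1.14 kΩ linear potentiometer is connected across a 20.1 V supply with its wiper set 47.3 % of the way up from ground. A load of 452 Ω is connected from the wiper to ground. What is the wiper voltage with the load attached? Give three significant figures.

V ≈ 5.84 V

The wiper splits the pot into (1−α)R = 600.8 Ω above and αR = 539.2 Ω below.
Lower section ‖ load = 245.9 Ω.
V_wiper = 20.1 × 245.9/(600.8 + 245.9) = 5.84 V.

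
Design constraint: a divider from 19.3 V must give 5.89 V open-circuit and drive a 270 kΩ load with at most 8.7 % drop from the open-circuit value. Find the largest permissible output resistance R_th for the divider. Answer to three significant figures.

R_th ≤ 25.7 kΩ

Loading drop = R_th/(R_th + R_L) ≤ 0.0870, so R_th ≤ R_L · ε/(1−ε) = 270 kΩ × 0.0870/0.9130 = 25.7 kΩ.
(Any R1, R2 with R2/(R1+R2) = 0.305 and R1‖R2 ≤ 25.7 kΩ will meet the spec.)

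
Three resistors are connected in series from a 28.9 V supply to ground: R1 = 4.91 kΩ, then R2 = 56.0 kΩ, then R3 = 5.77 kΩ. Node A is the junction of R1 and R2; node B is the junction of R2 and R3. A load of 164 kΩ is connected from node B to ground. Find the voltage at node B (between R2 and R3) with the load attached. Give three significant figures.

At node B, R3 is in parallel with the load: R3‖R_L = 5.574 kΩ.
Below node A the resistance is R2 + (R3‖R_L) = 61.57 kΩ, so V_A = 28.9 × 61.57/66.48 = 26.77 V.
Then V_B = V_A × (R3‖R_L)/(R2 + R3‖R_L) = 26.77 × 5.574/61.57 = 2.42 V.

V ≈ 2.42 V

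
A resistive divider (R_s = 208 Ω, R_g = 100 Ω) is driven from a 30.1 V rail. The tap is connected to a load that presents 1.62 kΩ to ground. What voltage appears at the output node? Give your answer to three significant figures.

V_out ≈ 9.38 V

The load sits in parallel with R_g: R_g‖R_L = (100 × 1620) / (100 + 1620) = 94.19 Ω.
V_out = 30.1 × 94.19 / (208 + 94.19) = 30.1 × 94.19/302.2 = 9.38 V.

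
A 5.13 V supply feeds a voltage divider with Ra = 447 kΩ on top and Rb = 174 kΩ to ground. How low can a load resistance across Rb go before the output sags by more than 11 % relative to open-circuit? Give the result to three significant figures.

Output resistance R_th = Ra‖Rb = (447 × 174)/621.0 = 125.2 kΩ.
The fractional drop is R_th/(R_th + R_L); requiring this ≤ 0.110 gives R_L ≥ R_th(1/0.110 − 1) = 125.2 × 8.091 = 1.01 MΩ.

R_L(min) ≈ 1.01 MΩ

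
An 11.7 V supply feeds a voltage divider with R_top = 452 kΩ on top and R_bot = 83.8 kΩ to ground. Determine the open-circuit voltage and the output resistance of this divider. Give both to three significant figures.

V_th = 1.83 V, R_th = 70.7 kΩ

V_th is the open-circuit tap voltage: 11.7 × 83.8/(452 + 83.8) = 1.83 V.
With the supply zeroed, R_top and R_bot appear in parallel from the tap: R_th = R_top‖R_bot = (452 × 83.8)/535.8 = 70.7 kΩ.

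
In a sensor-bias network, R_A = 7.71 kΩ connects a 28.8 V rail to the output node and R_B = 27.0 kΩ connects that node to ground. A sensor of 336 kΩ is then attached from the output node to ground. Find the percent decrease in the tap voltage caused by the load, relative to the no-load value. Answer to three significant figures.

The divider's output (Thévenin) resistance is R_A‖R_B = 5.997 kΩ.
Fractional drop under load = R_th/(R_th + R_L) = 5.997 / (5.997 + 336) = 0.01754.
So the output falls by 1.75 %.

1.75 %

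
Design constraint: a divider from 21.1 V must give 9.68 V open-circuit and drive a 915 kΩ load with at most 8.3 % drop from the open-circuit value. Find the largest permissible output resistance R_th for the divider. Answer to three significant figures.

Loading drop = R_th/(R_th + R_L) ≤ 0.0830, so R_th ≤ R_L · ε/(1−ε) = 915 kΩ × 0.0830/0.9170 = 82.8 kΩ.
(Any R1, R2 with R2/(R1+R2) = 0.459 and R1‖R2 ≤ 82.8 kΩ will meet the spec.)

R_th ≤ 82.8 kΩ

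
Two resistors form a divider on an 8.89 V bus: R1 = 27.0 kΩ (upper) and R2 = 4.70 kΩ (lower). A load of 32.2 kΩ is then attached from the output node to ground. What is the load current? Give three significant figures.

R2‖R_L = 4.101 kΩ; V_out = 8.89 × 4.101/31.10 = 1.172 V.
I_L = V_out / R_L = 1.172 / 32.2 kΩ = 0.0364 mA.

I_L ≈ 0.0364 mA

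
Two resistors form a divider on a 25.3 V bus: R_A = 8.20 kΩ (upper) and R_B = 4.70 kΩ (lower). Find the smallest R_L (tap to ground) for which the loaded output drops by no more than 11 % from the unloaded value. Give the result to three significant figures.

Output resistance R_th = R_A‖R_B = (8.20 × 4.70)/12.90 = 2.988 kΩ.
The fractional drop is R_th/(R_th + R_L); requiring this ≤ 0.110 gives R_L ≥ R_th(1/0.110 − 1) = 2.988 × 8.091 = 24.2 kΩ.

R_L(min) ≈ 24.2 kΩ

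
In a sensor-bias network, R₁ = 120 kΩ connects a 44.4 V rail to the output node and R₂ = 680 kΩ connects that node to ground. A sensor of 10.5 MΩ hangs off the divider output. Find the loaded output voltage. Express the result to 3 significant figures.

V_out ≈ 37.4 V

The load sits in parallel with R₂: R₂‖R_L = (680 × 10500) / (680 + 10500) = 638.6 kΩ.
V_out = 44.4 × 638.6 / (120 + 638.6) = 44.4 × 638.6/758.6 = 37.4 V.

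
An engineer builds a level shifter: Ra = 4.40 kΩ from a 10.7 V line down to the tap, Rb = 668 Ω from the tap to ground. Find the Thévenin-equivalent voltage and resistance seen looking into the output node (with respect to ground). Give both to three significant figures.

V_th = 1.41 V, R_th = 580 Ω

V_th is the open-circuit tap voltage: 10.7 × 668/(4400 + 668) = 1.41 V.
With the supply zeroed, Ra and Rb appear in parallel from the tap: R_th = Ra‖Rb = (4400 × 668)/5068 = 580 Ω.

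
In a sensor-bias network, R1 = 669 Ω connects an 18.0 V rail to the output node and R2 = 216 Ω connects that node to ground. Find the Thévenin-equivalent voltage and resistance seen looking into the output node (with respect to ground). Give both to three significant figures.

V_th = 4.39 V, R_th = 163 Ω

V_th is the open-circuit tap voltage: 18.0 × 216/(669 + 216) = 4.39 V.
With the supply zeroed, R1 and R2 appear in parallel from the tap: R_th = R1‖R2 = (669 × 216)/885.0 = 163 Ω.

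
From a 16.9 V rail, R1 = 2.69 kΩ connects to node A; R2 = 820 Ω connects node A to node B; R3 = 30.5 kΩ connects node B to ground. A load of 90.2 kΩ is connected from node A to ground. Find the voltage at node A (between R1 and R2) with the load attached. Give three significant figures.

V ≈ 15.1 V

Below node A the series string R2+R3 = 31320 Ω sits in parallel with the 90200 Ω load: 23250 Ω.
V_A = 16.9 × 23250/(2690 + 23250) = 15.1 V.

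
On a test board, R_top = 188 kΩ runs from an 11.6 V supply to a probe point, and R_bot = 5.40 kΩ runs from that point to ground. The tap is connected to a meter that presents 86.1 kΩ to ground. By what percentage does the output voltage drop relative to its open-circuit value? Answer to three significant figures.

The divider's output (Thévenin) resistance is R_top‖R_bot = 5.249 kΩ.
Fractional drop under load = R_th/(R_th + R_L) = 5.249 / (5.249 + 86.1) = 0.05746.
So the output falls by 5.75 %.

5.75 %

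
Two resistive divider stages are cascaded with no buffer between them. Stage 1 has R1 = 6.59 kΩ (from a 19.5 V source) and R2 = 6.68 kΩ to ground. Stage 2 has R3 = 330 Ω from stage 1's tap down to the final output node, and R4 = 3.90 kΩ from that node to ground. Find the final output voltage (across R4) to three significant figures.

V_out ≈ 5.07 V

Stage 2 presents R3+R4 = 4230 Ω as a load on stage 1's tap.
Stage 1's lower leg becomes R2‖(R3+R4) = 2590 Ω, so V_mid = 19.5 × 2590/9180 = 5.502 V.
Stage 2 is itself unloaded: V_out = V_mid × R4/(R3+R4) = 5.502 × 3900/4230 = 5.07 V.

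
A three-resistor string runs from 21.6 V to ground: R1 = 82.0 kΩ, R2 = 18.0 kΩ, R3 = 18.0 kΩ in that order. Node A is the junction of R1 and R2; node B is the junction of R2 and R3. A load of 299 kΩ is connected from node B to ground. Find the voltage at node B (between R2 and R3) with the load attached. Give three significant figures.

V ≈ 3.13 V

At node B, R3 is in parallel with the load: R3‖R_L = 16.98 kΩ.
Below node A the resistance is R2 + (R3‖R_L) = 34.98 kΩ, so V_A = 21.6 × 34.98/117.0 = 6.459 V.
Then V_B = V_A × (R3‖R_L)/(R2 + R3‖R_L) = 6.459 × 16.98/34.98 = 3.13 V.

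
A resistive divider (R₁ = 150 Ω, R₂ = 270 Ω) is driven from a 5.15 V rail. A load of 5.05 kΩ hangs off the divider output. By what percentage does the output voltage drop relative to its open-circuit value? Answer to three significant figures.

The divider's output (Thévenin) resistance is R₁‖R₂ = 96.43 Ω.
Fractional drop under load = R_th/(R_th + R_L) = 96.43 / (96.43 + 5050) = 0.01874.
So the output falls by 1.87 %.

1.87 %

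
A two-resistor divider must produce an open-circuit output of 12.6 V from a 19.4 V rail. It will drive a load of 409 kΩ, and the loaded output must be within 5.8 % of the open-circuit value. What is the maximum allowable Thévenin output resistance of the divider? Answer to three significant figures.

Loading drop = R_th/(R_th + R_L) ≤ 0.0580, so R_th ≤ R_L · ε/(1−ε) = 409 kΩ × 0.0580/0.9420 = 25.2 kΩ.

R_th ≤ 25.2 kΩ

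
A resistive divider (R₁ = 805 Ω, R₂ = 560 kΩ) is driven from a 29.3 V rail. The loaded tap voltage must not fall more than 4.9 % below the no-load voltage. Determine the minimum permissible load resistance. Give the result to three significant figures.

Output resistance R_th = R₁‖R₂ = (805 × 560000)/560800 = 803.8 Ω.
The fractional drop is R_th/(R_th + R_L); requiring this ≤ 0.0490 gives R_L ≥ R_th(1/0.0490 − 1) = 803.8 × 19.41 = 15.6 kΩ.

R_L(min) ≈ 15.6 kΩ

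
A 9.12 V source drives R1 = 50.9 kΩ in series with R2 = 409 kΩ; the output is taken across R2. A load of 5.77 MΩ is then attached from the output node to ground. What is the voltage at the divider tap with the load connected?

V_out ≈ 8.05 V

The load sits in parallel with R2: R2‖R_L = (409 × 5770) / (409 + 5770) = 381.9 kΩ.
V_out = 9.12 × 381.9 / (50.9 + 381.9) = 9.12 × 381.9/432.8 = 8.05 V.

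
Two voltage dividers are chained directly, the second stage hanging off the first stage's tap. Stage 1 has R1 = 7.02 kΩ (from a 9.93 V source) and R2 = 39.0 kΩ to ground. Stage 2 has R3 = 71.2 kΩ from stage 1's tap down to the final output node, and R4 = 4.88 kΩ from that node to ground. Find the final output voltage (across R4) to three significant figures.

Stage 2 presents R3+R4 = 76.08 kΩ as a load on stage 1's tap.
Stage 1's lower leg becomes R2‖(R3+R4) = 25.78 kΩ, so V_mid = 9.93 × 25.78/32.80 = 7.805 V.
Stage 2 is itself unloaded: V_out = V_mid × R4/(R3+R4) = 7.805 × 4.88/76.08 = 0.501 V.

V_out ≈ 0.501 V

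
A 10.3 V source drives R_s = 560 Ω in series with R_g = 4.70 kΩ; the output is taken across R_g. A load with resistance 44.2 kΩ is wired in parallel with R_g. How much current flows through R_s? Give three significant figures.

R_g‖R_L = 4248 Ω, so the source sees R_s + R_g‖R_L = 4808 Ω.
I = 10.3 V / 4808 Ω = 2.14 mA.

I ≈ 2.14 mA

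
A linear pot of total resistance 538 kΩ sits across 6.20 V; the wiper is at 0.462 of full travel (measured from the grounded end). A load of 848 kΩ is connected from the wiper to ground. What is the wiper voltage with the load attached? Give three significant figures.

The wiper splits the pot into (1−α)R = 289.4 kΩ above and αR = 248.6 kΩ below.
Lower section ‖ load = 192.2 kΩ.
V_wiper = 6.20 × 192.2/(289.4 + 192.2) = 2.47 V.

V ≈ 2.47 V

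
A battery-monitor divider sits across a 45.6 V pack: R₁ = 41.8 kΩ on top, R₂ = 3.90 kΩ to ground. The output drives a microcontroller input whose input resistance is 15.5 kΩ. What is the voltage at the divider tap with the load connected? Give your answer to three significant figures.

The load sits in parallel with R₂: R₂‖R_L = (3.90 × 15.5) / (3.90 + 15.5) = 3.116 kΩ.
V_out = 45.6 × 3.116 / (41.8 + 3.116) = 45.6 × 3.116/44.92 = 3.16 V.
(Unloaded it would have been 3.89 V.)

V_out ≈ 3.16 V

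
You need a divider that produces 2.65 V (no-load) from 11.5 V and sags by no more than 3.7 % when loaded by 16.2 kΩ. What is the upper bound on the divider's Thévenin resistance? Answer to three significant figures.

R_th ≤ 622 Ω

Loading drop = R_th/(R_th + R_L) ≤ 0.0370, so R_th ≤ R_L · ε/(1−ε) = 16.2 kΩ × 0.0370/0.9630 = 622 Ω.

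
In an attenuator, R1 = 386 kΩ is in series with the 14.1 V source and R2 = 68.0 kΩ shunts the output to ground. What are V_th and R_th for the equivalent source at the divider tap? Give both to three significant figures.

V_th = 2.11 V, R_th = 57.8 kΩ

V_th is the open-circuit tap voltage: 14.1 × 68.0/(386 + 68.0) = 2.11 V.
With the supply zeroed, R1 and R2 appear in parallel from the tap: R_th = R1‖R2 = (386 × 68.0)/454.0 = 57.8 kΩ.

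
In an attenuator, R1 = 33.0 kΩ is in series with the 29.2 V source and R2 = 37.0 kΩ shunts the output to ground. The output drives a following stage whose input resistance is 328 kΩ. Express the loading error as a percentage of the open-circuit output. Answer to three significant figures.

5.05 %

The divider's output (Thévenin) resistance is R1‖R2 = 17.44 kΩ.
Fractional drop under load = R_th/(R_th + R_L) = 17.44 / (17.44 + 328) = 0.05049.
So the output falls by 5.05 %.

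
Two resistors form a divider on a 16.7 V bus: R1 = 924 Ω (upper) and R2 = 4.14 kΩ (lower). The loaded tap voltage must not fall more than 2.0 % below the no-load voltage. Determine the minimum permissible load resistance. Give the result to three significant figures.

R_L(min) ≈ 37.0 kΩ

Output resistance R_th = R1‖R2 = (924 × 4140)/5064 = 755.4 Ω.
The fractional drop is R_th/(R_th + R_L); requiring this ≤ 0.0200 gives R_L ≥ R_th(1/0.0200 − 1) = 755.4 × 49.00 = 37.0 kΩ.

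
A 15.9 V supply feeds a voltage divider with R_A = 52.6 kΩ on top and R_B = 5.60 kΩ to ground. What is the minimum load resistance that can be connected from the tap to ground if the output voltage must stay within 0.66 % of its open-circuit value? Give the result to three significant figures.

R_L(min) ≈ 762 kΩ

Output resistance R_th = R_A‖R_B = (52.6 × 5.60)/58.20 = 5.061 kΩ.
The fractional drop is R_th/(R_th + R_L); requiring this ≤ 0.00660 gives R_L ≥ R_th(1/0.00660 − 1) = 5.061 × 150.5 = 762 kΩ.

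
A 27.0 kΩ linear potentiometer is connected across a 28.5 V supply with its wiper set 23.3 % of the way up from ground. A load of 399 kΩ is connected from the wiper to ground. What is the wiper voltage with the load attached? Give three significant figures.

The wiper splits the pot into (1−α)R = 20.71 kΩ above and αR = 6.291 kΩ below.
Lower section ‖ load = 6.193 kΩ.
V_wiper = 28.5 × 6.193/(20.71 + 6.193) = 6.56 V.

V ≈ 6.56 V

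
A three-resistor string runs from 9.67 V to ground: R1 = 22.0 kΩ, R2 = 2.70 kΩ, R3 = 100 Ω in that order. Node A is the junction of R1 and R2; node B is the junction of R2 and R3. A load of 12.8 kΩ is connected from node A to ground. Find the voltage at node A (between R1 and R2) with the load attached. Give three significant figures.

Below node A the series string R2+R3 = 2800 Ω sits in parallel with the 12800 Ω load: 2297 Ω.
V_A = 9.67 × 2297/(22000 + 2297) = 0.914 V.

V ≈ 0.914 V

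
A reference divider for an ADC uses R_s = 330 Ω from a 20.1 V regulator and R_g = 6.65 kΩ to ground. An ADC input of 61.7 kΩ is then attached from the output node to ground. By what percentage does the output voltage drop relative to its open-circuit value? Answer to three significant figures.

The divider's output (Thévenin) resistance is R_s‖R_g = 314.4 Ω.
Fractional drop under load = R_th/(R_th + R_L) = 314.4 / (314.4 + 61700) = 0.005070.
So the output falls by 0.507 %.

0.507 %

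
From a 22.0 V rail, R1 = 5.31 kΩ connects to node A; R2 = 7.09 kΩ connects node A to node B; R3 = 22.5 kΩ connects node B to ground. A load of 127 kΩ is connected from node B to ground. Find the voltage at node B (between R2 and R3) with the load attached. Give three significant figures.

At node B, R3 is in parallel with the load: R3‖R_L = 19.11 kΩ.
Below node A the resistance is R2 + (R3‖R_L) = 26.20 kΩ, so V_A = 22.0 × 26.20/31.51 = 18.29 V.
Then V_B = V_A × (R3‖R_L)/(R2 + R3‖R_L) = 18.29 × 19.11/26.20 = 13.3 V.

V ≈ 13.3 V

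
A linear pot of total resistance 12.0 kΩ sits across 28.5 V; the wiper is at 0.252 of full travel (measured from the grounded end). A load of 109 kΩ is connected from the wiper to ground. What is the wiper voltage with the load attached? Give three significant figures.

V ≈ 7.04 V

The wiper splits the pot into (1−α)R = 8.976 kΩ above and αR = 3.024 kΩ below.
Lower section ‖ load = 2.942 kΩ.
V_wiper = 28.5 × 2.942/(8.976 + 2.942) = 7.04 V.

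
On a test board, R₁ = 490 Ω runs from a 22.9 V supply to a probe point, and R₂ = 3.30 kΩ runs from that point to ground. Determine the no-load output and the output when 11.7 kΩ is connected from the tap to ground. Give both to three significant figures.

Open-circuit: V = 22.9 × 3300/(490 + 3300) = 19.9 V.
With the load, R₂ becomes R₂‖R_L = 2574 Ω, so V = 22.9 × 2574/3064 = 19.2 V.

Unloaded: 19.9 V; loaded: 19.2 V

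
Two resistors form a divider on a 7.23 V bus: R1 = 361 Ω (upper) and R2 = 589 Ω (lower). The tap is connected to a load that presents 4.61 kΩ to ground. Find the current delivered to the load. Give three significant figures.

R2‖R_L = 522.3 Ω; V_out = 7.23 × 522.3/883.3 = 4.275 V.
I_L = V_out / R_L = 4.275 / 4.61 kΩ = 0.927 mA.

I_L ≈ 0.927 mA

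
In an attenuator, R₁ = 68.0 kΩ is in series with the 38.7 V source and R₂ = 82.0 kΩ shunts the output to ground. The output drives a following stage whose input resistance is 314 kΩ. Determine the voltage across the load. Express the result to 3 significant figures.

V_out ≈ 18.9 V

The load sits in parallel with R₂: R₂‖R_L = (82.0 × 314) / (82.0 + 314) = 65.02 kΩ.
V_out = 38.7 × 65.02 / (68.0 + 65.02) = 38.7 × 65.02/133.0 = 18.9 V.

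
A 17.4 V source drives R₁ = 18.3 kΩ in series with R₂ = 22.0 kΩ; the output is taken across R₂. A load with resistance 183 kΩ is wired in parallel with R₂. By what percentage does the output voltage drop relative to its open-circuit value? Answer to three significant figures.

The divider's output (Thévenin) resistance is R₁‖R₂ = 9.990 kΩ.
Fractional drop under load = R_th/(R_th + R_L) = 9.990 / (9.990 + 183) = 0.05176.
So the output falls by 5.18 %.

5.18 %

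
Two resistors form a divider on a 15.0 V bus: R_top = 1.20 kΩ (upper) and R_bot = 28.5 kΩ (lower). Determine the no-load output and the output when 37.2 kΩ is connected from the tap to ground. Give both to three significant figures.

Unloaded: 14.4 V; loaded: 14.0 V

Open-circuit: V = 15.0 × 28.5/(1.20 + 28.5) = 14.4 V.
With the load, R_bot becomes R_bot‖R_L = 16.14 kΩ, so V = 15.0 × 16.14/17.34 = 14.0 V.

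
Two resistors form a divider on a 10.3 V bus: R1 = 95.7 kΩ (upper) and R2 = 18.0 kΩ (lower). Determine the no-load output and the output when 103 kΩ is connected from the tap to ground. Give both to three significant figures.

Open-circuit: V = 10.3 × 18.0/(95.7 + 18.0) = 1.63 V.
With the load, R2 becomes R2‖R_L = 15.32 kΩ, so V = 10.3 × 15.32/111.0 = 1.42 V.

Unloaded: 1.63 V; loaded: 1.42 V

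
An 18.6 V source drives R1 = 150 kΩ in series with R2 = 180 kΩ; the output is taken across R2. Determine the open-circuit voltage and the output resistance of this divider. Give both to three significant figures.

V_th is the open-circuit tap voltage: 18.6 × 180/(150 + 180) = 10.1 V.
With the supply zeroed, R1 and R2 appear in parallel from the tap: R_th = R1‖R2 = (150 × 180)/330.0 = 81.8 kΩ.

V_th = 10.1 V, R_th = 81.8 kΩ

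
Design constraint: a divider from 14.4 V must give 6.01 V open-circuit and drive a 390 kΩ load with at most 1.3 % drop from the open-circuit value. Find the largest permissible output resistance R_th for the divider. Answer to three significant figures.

Loading drop = R_th/(R_th + R_L) ≤ 0.0130, so R_th ≤ R_L · ε/(1−ε) = 390 kΩ × 0.0130/0.9870 = 5.14 kΩ.

R_th ≤ 5.14 kΩ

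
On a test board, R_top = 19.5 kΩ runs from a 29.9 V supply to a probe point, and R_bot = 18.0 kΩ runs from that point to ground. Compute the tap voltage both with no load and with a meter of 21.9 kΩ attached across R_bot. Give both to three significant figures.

Open-circuit: V = 29.9 × 18.0/(19.5 + 18.0) = 14.4 V.
With the load, R_bot becomes R_bot‖R_L = 9.880 kΩ, so V = 29.9 × 9.880/29.38 = 10.1 V.

Unloaded: 14.4 V; loaded: 10.1 V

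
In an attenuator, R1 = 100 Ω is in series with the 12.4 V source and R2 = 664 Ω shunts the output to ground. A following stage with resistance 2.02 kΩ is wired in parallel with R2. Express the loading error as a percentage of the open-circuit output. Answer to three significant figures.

The divider's output (Thévenin) resistance is R1‖R2 = 86.91 Ω.
Fractional drop under load = R_th/(R_th + R_L) = 86.91 / (86.91 + 2020) = 0.04125.
So the output falls by 4.13 %.

4.13 %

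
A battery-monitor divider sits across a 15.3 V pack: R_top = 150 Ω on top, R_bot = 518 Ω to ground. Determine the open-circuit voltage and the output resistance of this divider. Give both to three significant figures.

V_th is the open-circuit tap voltage: 15.3 × 518/(150 + 518) = 11.9 V.
With the supply zeroed, R_top and R_bot appear in parallel from the tap: R_th = R_top‖R_bot = (150 × 518)/668.0 = 116 Ω.

V_th = 11.9 V, R_th = 116 Ω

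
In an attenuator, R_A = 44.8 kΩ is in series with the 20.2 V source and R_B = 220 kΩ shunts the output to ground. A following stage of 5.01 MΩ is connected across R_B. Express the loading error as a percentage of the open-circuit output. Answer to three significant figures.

The divider's output (Thévenin) resistance is R_A‖R_B = 37.22 kΩ.
Fractional drop under load = R_th/(R_th + R_L) = 37.22 / (37.22 + 5010) = 0.007374.
So the output falls by 0.737 %.

0.737 %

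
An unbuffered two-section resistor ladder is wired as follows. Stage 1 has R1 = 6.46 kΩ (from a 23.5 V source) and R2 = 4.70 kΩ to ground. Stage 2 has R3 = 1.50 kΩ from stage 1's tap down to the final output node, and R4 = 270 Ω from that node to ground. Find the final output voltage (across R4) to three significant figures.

V_out ≈ 0.595 V

Stage 2 presents R3+R4 = 1770 Ω as a load on stage 1's tap.
Stage 1's lower leg becomes R2‖(R3+R4) = 1286 Ω, so V_mid = 23.5 × 1286/7746 = 3.901 V.
Stage 2 is itself unloaded: V_out = V_mid × R4/(R3+R4) = 3.901 × 270/1770 = 0.595 V.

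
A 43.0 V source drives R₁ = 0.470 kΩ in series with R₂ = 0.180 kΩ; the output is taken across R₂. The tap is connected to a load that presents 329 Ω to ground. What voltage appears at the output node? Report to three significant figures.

The load sits in parallel with R₂: R₂‖R_L = (180 × 329) / (180 + 329) = 116.3 Ω.
V_out = 43.0 × 116.3 / (470 + 116.3) = 43.0 × 116.3/586.3 = 8.53 V.

V_out ≈ 8.53 V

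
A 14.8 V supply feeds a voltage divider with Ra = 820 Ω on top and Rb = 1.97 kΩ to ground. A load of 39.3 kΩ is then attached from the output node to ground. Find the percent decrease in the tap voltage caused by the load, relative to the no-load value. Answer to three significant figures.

1.45 %

The divider's output (Thévenin) resistance is Ra‖Rb = 579.0 Ω.
Fractional drop under load = R_th/(R_th + R_L) = 579.0 / (579.0 + 39300) = 0.01452.
So the output falls by 1.45 %.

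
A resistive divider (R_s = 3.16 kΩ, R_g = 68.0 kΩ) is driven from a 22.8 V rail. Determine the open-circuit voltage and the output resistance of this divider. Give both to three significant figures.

V_th is the open-circuit tap voltage: 22.8 × 68.0/(3.16 + 68.0) = 21.8 V.
With the supply zeroed, R_s and R_g appear in parallel from the tap: R_th = R_s‖R_g = (3.16 × 68.0)/71.16 = 3.02 kΩ.

V_th = 21.8 V, R_th = 3.02 kΩ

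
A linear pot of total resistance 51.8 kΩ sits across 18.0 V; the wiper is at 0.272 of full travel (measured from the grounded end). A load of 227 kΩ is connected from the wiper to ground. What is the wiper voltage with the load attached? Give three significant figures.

The wiper splits the pot into (1−α)R = 37.71 kΩ above and αR = 14.09 kΩ below.
Lower section ‖ load = 13.27 kΩ.
V_wiper = 18.0 × 13.27/(37.71 + 13.27) = 4.68 V.

V ≈ 4.68 V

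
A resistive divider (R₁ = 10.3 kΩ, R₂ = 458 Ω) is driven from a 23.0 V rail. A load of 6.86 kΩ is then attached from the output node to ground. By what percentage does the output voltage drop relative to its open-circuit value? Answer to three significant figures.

The divider's output (Thévenin) resistance is R₁‖R₂ = 438.5 Ω.
Fractional drop under load = R_th/(R_th + R_L) = 438.5 / (438.5 + 6860) = 0.06008.
So the output falls by 6.01 %.

6.01 %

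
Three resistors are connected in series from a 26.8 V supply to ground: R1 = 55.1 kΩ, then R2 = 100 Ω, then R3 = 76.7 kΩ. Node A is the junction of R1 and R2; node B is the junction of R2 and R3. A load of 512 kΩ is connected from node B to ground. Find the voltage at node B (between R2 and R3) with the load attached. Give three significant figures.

At node B, R3 is in parallel with the load: R3‖R_L = 66710 Ω.
Below node A the resistance is R2 + (R3‖R_L) = 66810 Ω, so V_A = 26.8 × 66810/121900 = 14.69 V.
Then V_B = V_A × (R3‖R_L)/(R2 + R3‖R_L) = 14.69 × 66710/66810 = 14.7 V.

V ≈ 14.7 V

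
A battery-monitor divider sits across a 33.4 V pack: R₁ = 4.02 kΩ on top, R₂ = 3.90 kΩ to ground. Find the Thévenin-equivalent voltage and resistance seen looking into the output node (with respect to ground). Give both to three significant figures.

V_th is the open-circuit tap voltage: 33.4 × 3.90/(4.02 + 3.90) = 16.4 V.
With the supply zeroed, R₁ and R₂ appear in parallel from the tap: R_th = R₁‖R₂ = (4.02 × 3.90)/7.920 = 1.98 kΩ.

V_th = 16.4 V, R_th = 1.98 kΩ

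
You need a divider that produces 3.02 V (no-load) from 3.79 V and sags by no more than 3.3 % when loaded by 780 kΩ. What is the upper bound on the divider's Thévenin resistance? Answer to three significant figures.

Loading drop = R_th/(R_th + R_L) ≤ 0.0330, so R_th ≤ R_L · ε/(1−ε) = 780 kΩ × 0.0330/0.9670 = 26.6 kΩ.
(Any R1, R2 with R2/(R1+R2) = 0.797 and R1‖R2 ≤ 26.6 kΩ will meet the spec.)

R_th ≤ 26.6 kΩ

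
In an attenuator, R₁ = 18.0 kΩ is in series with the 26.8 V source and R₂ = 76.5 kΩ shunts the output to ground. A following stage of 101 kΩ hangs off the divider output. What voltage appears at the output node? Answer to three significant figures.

The load sits in parallel with R₂: R₂‖R_L = (76.5 × 101) / (76.5 + 101) = 43.53 kΩ.
V_out = 26.8 × 43.53 / (18.0 + 43.53) = 26.8 × 43.53/61.53 = 19.0 V.
(Unloaded it would have been 21.7 V.)

V_out ≈ 19.0 V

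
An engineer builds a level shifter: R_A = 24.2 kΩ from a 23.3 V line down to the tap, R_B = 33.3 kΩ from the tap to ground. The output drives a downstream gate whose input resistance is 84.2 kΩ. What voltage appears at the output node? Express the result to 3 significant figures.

The load sits in parallel with R_B: R_B‖R_L = (33.3 × 84.2) / (33.3 + 84.2) = 23.86 kΩ.
V_out = 23.3 × 23.86 / (24.2 + 23.86) = 23.3 × 23.86/48.06 = 11.6 V.

V_out ≈ 11.6 V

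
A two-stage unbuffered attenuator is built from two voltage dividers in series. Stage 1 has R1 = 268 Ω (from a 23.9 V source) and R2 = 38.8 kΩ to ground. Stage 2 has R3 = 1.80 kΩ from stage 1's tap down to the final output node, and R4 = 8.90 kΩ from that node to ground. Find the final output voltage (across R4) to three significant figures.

Stage 2 presents R3+R4 = 10700 Ω as a load on stage 1's tap.
Stage 1's lower leg becomes R2‖(R3+R4) = 8387 Ω, so V_mid = 23.9 × 8387/8655 = 23.16 V.
Stage 2 is itself unloaded: V_out = V_mid × R4/(R3+R4) = 23.16 × 8900/10700 = 19.3 V.

V_out ≈ 19.3 V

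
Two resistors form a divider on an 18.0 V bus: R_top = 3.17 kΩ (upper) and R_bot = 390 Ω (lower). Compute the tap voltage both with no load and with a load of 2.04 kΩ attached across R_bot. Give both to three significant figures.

Unloaded: 1.97 V; loaded: 1.69 V

Open-circuit: V = 18.0 × 390/(3170 + 390) = 1.97 V.
With the load, R_bot becomes R_bot‖R_L = 327.4 Ω, so V = 18.0 × 327.4/3497 = 1.69 V.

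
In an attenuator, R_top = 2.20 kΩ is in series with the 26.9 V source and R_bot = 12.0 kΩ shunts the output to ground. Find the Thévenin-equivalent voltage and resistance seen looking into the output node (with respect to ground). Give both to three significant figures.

V_th is the open-circuit tap voltage: 26.9 × 12.0/(2.20 + 12.0) = 22.7 V.
With the supply zeroed, R_top and R_bot appear in parallel from the tap: R_th = R_top‖R_bot = (2.20 × 12.0)/14.20 = 1.86 kΩ.

V_th = 22.7 V, R_th = 1.86 kΩ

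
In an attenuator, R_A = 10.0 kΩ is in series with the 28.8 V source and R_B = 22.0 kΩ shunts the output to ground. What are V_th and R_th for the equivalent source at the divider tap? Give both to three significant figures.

V_th = 19.8 V, R_th = 6.88 kΩ

V_th is the open-circuit tap voltage: 28.8 × 22.0/(10.0 + 22.0) = 19.8 V.
With the supply zeroed, R_A and R_B appear in parallel from the tap: R_th = R_A‖R_B = (10.0 × 22.0)/32.00 = 6.88 kΩ.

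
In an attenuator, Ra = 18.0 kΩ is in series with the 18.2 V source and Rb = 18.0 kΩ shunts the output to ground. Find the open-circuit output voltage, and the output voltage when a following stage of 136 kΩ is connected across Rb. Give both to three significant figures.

Open-circuit: V = 18.2 × 18.0/(18.0 + 18.0) = 9.10 V.
With the load, Rb becomes Rb‖R_L = 15.90 kΩ, so V = 18.2 × 15.90/33.90 = 8.54 V.

Unloaded: 9.10 V; loaded: 8.54 V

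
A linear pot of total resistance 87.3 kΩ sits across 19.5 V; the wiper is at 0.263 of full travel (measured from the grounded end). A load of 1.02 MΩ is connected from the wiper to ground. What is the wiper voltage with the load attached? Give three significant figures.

The wiper splits the pot into (1−α)R = 64.34 kΩ above and αR = 22.96 kΩ below.
Lower section ‖ load = 22.45 kΩ.
V_wiper = 19.5 × 22.45/(64.34 + 22.45) = 5.04 V.

V ≈ 5.04 V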